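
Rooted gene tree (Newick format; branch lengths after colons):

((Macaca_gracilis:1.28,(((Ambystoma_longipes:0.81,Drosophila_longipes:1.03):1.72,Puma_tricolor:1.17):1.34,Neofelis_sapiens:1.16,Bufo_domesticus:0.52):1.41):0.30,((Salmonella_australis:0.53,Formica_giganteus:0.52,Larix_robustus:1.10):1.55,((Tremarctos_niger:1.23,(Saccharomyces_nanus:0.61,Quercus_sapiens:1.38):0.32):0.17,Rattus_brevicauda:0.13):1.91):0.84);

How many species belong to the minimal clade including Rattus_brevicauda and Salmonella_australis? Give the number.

7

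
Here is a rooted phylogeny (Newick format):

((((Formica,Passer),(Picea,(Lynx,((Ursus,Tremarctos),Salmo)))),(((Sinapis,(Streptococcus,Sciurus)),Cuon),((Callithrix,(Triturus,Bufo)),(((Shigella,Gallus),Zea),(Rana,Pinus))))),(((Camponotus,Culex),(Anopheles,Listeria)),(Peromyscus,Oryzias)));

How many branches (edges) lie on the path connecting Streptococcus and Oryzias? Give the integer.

9

The MRCA of Streptococcus and Oryzias is the root of the tree.
From Streptococcus up to that node: 6 branches. From Oryzias up to the same node: 3 branches. Total: 6 + 3 = 9.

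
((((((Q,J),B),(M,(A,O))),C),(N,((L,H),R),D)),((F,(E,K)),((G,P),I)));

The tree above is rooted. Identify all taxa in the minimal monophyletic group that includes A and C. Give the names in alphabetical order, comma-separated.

Tracing A: it sits inside (A,O).
Tracing C: it sits inside ((((Q,J),B),(M,(A,O))),C).
The smallest clade enclosing both is ((((Q,J),B),(M,(A,O))),C); the answer is its 7 terminal taxa in alphabetical order.

A, B, C, J, M, O, Q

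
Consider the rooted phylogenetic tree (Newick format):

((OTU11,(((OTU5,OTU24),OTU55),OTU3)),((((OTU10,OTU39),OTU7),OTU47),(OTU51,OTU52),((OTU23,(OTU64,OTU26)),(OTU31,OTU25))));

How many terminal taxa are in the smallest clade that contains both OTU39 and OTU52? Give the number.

The MRCA of OTU39 and OTU52 is the node subtending ((((OTU10,OTU39),OTU7),OTU47),(OTU51,OTU52),((OTU23,(OTU64,OTU26)),(OTU31,OTU25))).
That clade contains 11 terminal taxa: OTU10, OTU23, OTU25, OTU26, OTU31, OTU39, OTU47, OTU51, OTU52, OTU64, OTU7.

11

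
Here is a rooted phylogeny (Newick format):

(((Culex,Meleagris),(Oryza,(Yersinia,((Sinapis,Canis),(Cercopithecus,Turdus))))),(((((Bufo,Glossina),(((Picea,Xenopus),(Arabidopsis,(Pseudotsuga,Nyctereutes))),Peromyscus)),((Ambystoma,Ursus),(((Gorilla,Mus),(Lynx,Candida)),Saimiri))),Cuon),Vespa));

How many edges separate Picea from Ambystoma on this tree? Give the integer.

8

The MRCA of Picea and Ambystoma is the node subtending (((Bufo,Glossina),(((Picea,Xenopus),(Arabidopsis,(Pseudotsuga,Nyctereutes))),Peromyscus)),((Ambystoma,Ursus),(((Gorilla,Mus),(Lynx,Candida)),Saimiri))).
From Picea up to that node: 5 branches. From Ambystoma up to the same node: 3 branches. Total: 5 + 3 = 8.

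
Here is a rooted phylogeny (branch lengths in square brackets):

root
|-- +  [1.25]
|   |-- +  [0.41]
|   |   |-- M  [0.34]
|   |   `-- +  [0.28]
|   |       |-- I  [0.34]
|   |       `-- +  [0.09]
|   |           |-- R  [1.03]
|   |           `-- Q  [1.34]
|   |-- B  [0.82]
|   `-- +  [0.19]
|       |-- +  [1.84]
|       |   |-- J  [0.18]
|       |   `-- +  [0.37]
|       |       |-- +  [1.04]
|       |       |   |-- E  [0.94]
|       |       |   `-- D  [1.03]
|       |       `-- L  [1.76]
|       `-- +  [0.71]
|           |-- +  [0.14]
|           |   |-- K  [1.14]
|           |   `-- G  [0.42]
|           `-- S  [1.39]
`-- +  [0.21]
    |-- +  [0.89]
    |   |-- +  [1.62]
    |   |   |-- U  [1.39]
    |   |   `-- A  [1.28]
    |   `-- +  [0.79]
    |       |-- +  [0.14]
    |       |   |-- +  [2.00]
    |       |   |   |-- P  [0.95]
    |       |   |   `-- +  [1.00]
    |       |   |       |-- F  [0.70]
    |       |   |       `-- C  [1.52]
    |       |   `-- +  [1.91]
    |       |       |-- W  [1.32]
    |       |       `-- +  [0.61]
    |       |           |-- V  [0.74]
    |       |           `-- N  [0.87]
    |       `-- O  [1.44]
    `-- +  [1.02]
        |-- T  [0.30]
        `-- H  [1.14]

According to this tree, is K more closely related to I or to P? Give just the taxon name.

I

The MRCA of K and I subtends ((M,(I,(R,Q))),B,((J,((E,D),L)),((K,G),S))) (12 taxa).
The MRCA of K and P is the root, subtending the entire tree (23 taxa).
The first is nested inside the second, so K shares a more recent common ancestor with I.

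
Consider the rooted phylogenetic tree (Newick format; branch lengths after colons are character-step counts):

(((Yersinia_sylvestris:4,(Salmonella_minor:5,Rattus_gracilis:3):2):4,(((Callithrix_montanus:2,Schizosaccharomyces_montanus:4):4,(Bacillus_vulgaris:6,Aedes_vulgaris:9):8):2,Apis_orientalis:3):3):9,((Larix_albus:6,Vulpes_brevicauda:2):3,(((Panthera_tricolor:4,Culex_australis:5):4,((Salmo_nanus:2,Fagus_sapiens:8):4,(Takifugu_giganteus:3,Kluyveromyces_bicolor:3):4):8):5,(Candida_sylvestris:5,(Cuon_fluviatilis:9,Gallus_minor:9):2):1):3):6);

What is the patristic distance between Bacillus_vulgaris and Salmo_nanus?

56

The path runs Bacillus_vulgaris → … → MRCA → … → Salmo_nanus; the MRCA is the root of the tree.
Branch lengths along that path: 6 + 8 + 2 + 3 + 9 + 6 + 3 + 5 + 8 + 4 + 2 = 56.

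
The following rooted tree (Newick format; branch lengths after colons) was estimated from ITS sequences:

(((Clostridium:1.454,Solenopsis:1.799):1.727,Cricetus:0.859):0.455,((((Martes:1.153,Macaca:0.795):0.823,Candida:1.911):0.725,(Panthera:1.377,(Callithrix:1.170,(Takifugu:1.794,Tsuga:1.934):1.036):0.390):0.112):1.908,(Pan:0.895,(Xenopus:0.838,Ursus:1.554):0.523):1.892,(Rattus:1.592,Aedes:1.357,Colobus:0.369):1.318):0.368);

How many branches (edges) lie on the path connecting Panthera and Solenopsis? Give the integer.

7

The MRCA of Panthera and Solenopsis is the root of the tree.
From Panthera up to that node: 4 branches. From Solenopsis up to the same node: 3 branches. Total: 4 + 3 = 7.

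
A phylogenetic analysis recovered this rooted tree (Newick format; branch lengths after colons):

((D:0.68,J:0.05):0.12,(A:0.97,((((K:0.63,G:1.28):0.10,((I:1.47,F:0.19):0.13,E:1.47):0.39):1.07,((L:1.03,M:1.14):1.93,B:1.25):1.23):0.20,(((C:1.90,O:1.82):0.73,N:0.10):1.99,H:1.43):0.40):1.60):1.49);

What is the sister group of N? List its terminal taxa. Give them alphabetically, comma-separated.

C, O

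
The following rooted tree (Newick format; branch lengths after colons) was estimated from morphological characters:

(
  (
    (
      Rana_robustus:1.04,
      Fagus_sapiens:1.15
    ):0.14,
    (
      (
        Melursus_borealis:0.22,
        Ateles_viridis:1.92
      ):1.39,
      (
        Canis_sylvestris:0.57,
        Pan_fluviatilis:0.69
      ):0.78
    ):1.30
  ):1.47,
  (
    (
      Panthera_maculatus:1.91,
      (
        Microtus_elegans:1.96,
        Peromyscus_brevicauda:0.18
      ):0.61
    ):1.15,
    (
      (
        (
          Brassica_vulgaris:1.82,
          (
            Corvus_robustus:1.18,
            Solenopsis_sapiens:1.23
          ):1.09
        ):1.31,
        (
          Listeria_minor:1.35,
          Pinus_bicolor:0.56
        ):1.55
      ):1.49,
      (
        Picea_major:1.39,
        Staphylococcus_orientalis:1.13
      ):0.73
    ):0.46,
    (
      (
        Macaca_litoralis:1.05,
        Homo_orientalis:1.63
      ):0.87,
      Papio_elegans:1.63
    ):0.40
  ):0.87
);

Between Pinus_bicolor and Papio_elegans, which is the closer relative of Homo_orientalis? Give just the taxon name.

The MRCA of Homo_orientalis and Papio_elegans subtends ((Macaca_litoralis,Homo_orientalis),Papio_elegans) (3 taxa).
The MRCA of Homo_orientalis and Pinus_bicolor subtends ((Panthera_maculatus,(Microtus_elegans,Peromyscus_brevicauda)),(((Brassica_vulgaris,(Corvus_robustus,Solenopsis_sapiens)),(Listeria_minor,Pinus_bicolor)),(Picea_major,Staphylococcus_orientalis)),((Macaca_litoralis,Homo_orientalis),Papio_elegans)) (13 taxa).
The first is nested inside the second, so Homo_orientalis shares a more recent common ancestor with Papio_elegans.

Papio_elegans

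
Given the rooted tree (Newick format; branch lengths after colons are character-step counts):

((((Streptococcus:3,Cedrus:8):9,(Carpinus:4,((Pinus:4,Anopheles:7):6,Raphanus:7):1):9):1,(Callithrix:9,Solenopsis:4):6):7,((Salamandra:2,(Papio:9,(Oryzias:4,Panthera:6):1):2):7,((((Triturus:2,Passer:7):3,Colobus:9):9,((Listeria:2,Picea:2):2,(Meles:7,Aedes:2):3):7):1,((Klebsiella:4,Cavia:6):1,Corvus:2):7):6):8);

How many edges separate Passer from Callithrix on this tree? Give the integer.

The MRCA of Passer and Callithrix is the root of the tree.
From Passer up to that node: 6 branches. From Callithrix up to the same node: 3 branches. Total: 6 + 3 = 9.

9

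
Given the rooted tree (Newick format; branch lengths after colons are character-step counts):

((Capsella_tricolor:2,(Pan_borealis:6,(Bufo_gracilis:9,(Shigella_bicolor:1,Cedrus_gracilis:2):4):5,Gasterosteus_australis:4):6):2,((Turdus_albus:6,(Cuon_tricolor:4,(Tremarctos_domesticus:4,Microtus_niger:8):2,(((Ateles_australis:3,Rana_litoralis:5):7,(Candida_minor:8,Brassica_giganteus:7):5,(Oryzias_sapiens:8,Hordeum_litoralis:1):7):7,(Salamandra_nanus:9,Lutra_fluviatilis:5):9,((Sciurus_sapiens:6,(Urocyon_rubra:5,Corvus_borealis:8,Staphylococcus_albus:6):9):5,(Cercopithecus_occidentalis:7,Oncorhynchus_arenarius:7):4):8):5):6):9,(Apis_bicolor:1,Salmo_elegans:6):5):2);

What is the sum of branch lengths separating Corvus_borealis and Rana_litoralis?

49

The path runs Corvus_borealis → … → MRCA → … → Rana_litoralis; the MRCA is the node subtending (((Ateles_australis,Rana_litoralis),(Candida_minor,Brassica_giganteus),(Oryzias_sapiens,Hordeum_litoralis)),(Salamandra_nanus,Lutra_fluviatilis),((Sciurus_sapiens,(Urocyon_rubra,Corvus_borealis,Staphylococcus_albus)),(Cercopithecus_occidentalis,Oncorhynchus_arenarius))).
Branch lengths along that path: 8 + 9 + 5 + 8 + 7 + 7 + 5 = 49.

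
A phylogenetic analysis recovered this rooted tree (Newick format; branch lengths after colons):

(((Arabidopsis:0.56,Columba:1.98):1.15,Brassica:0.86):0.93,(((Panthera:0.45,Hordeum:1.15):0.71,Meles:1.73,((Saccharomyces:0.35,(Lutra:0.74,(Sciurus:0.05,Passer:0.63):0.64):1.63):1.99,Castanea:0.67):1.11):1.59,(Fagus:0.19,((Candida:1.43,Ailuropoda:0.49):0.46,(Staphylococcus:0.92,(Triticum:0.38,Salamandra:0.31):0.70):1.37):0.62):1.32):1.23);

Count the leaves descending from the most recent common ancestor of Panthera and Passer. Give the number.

The MRCA of Panthera and Passer is the node subtending ((Panthera,Hordeum),Meles,((Saccharomyces,(Lutra,(Sciurus,Passer))),Castanea)).
That clade contains 8 terminal taxa: Castanea, Hordeum, Lutra, Meles, Panthera, Passer, Saccharomyces, Sciurus.

8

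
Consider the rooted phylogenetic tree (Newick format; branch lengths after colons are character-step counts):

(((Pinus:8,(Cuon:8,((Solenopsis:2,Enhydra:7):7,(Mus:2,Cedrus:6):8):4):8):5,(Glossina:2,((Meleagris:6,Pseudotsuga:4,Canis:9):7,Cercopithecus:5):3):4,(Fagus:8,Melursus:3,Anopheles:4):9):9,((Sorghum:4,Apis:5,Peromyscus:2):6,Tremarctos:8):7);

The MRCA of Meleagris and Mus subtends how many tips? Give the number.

The MRCA of Meleagris and Mus is the node subtending ((Pinus,(Cuon,((Solenopsis,Enhydra),(Mus,Cedrus)))),(Glossina,((Meleagris,Pseudotsuga,Canis),Cercopithecus)),(Fagus,Melursus,Anopheles)).
That clade contains 14 terminal taxa: Anopheles, Canis, Cedrus, Cercopithecus, Cuon, Enhydra, Fagus, Glossina, Meleagris, Melursus, Mus, Pinus, Pseudotsuga, Solenopsis.

14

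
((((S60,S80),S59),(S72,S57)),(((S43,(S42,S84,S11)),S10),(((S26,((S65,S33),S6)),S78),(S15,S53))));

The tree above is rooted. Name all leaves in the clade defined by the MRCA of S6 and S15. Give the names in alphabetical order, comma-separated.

S15, S26, S33, S53, S6, S65, S78

Tracing S6: it sits inside ((S65,S33),S6).
Tracing S15: it sits inside (S15,S53).
The smallest clade enclosing both is (((S26,((S65,S33),S6)),S78),(S15,S53)); the answer is its 7 terminal taxa in alphabetical order.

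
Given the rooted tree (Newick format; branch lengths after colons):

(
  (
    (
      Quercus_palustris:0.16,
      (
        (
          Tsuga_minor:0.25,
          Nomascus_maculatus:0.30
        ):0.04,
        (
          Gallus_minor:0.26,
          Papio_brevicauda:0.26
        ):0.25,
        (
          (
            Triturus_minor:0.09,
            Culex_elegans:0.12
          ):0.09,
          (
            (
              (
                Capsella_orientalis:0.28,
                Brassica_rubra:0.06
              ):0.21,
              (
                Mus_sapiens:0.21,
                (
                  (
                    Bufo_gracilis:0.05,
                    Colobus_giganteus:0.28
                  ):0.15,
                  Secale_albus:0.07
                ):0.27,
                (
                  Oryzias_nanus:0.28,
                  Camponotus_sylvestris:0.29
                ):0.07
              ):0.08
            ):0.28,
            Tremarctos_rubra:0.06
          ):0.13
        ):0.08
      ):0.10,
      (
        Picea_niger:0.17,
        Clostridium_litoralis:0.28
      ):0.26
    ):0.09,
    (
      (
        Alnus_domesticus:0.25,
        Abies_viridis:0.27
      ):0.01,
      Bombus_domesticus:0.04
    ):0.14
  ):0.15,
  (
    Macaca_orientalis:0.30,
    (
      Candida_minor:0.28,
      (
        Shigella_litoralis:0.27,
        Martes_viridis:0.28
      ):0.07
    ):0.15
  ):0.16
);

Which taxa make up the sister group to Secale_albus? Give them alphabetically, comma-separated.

Bufo_gracilis, Colobus_giganteus

Secale_albus attaches to the tree at the node subtending ((Bufo_gracilis,Colobus_giganteus),Secale_albus).
The other lineage descending from that same node — the sister group — is (Bufo_gracilis,Colobus_giganteus); its 2 tips in alphabetical order are the answer.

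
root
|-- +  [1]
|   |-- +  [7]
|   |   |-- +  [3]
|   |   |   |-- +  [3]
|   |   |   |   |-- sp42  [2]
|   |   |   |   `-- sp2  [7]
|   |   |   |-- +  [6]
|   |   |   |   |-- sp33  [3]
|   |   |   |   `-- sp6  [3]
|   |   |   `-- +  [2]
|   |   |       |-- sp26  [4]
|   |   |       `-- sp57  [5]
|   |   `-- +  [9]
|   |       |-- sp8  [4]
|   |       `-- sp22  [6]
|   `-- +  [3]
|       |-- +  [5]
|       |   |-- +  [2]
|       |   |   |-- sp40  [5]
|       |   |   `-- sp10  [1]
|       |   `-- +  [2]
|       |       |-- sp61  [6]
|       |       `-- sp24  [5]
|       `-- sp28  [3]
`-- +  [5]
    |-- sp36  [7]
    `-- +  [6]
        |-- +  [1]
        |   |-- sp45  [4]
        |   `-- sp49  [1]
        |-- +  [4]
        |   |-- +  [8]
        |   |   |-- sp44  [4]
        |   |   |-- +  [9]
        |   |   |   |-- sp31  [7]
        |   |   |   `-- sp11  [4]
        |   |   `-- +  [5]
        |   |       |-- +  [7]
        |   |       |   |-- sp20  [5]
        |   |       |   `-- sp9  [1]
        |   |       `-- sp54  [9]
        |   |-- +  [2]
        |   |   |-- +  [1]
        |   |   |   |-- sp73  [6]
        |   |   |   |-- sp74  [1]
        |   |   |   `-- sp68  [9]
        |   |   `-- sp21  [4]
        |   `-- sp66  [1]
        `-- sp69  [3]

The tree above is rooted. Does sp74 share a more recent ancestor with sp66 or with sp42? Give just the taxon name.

sp66

The MRCA of sp74 and sp66 subtends ((sp44,(sp31,sp11),((sp20,sp9),sp54)),((sp73,sp74,sp68),sp21),sp66) (11 taxa).
The MRCA of sp74 and sp42 is the root, subtending the entire tree (28 taxa).
The first is nested inside the second, so sp74 shares a more recent common ancestor with sp66.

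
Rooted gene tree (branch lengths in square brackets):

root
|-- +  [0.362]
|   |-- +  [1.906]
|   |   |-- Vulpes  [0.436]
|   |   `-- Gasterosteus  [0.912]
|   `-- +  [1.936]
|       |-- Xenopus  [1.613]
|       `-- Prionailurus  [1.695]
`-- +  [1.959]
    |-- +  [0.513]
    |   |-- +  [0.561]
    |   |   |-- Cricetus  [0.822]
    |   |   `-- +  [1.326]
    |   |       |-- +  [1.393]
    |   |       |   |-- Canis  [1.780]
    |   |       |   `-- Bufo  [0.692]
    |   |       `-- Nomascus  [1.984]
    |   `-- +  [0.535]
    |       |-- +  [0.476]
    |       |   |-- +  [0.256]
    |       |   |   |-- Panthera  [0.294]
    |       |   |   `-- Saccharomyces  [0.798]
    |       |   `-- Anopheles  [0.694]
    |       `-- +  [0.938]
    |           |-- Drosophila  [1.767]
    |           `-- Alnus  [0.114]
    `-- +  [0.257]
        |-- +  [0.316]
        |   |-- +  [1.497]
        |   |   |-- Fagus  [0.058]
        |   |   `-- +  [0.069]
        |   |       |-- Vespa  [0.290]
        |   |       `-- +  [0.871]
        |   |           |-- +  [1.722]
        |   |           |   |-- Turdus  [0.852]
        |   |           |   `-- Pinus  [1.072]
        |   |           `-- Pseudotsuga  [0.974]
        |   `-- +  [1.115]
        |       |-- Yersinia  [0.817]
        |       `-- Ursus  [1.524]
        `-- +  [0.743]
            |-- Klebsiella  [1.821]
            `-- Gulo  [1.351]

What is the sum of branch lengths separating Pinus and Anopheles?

8.022

The path runs Pinus → … → MRCA → … → Anopheles; the MRCA is the node subtending (((Cricetus,((Canis,Bufo),Nomascus)),(((Panthera,Saccharomyces),Anopheles),(Drosophila,Alnus))),(((Fagus,(Vespa,((Turdus,Pinus),Pseudotsuga))),(Yersinia,Ursus)),(Klebsiella,Gulo))).
Branch lengths along that path: 1.072 + 1.722 + 0.871 + 0.069 + 1.497 + 0.316 + 0.257 + 0.513 + 0.535 + 0.476 + 0.694 = 8.022.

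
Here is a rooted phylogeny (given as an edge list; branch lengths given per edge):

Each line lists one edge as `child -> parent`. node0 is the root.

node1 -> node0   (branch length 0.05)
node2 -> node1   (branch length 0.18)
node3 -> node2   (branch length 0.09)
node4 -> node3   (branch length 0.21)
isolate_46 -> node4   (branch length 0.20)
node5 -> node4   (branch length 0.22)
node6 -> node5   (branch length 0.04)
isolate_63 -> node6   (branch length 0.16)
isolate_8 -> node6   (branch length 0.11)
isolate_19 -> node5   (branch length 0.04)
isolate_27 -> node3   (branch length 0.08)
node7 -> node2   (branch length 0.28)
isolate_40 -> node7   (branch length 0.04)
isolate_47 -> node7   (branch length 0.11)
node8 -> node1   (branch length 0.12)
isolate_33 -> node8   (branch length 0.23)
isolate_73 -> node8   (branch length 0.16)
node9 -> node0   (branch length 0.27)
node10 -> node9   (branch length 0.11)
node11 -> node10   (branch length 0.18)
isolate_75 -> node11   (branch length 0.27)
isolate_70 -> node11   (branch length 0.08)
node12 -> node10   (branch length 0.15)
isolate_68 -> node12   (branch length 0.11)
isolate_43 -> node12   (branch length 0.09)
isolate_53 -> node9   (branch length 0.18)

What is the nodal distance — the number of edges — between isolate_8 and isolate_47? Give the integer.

The MRCA of isolate_8 and isolate_47 is the node subtending (((isolate_46,((isolate_63,isolate_8),isolate_19)),isolate_27),(isolate_40,isolate_47)).
From isolate_8 up to that node: 5 branches. From isolate_47 up to the same node: 2 branches. Total: 5 + 2 = 7.

7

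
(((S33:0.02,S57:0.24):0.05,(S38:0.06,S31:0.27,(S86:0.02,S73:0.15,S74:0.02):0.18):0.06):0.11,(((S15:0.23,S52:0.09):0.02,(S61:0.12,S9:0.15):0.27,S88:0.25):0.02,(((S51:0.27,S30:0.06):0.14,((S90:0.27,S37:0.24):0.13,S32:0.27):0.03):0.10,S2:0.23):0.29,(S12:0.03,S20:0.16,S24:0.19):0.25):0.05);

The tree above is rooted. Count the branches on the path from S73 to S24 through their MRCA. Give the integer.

7

The MRCA of S73 and S24 is the root of the tree.
From S73 up to that node: 4 branches. From S24 up to the same node: 3 branches. Total: 4 + 3 = 7.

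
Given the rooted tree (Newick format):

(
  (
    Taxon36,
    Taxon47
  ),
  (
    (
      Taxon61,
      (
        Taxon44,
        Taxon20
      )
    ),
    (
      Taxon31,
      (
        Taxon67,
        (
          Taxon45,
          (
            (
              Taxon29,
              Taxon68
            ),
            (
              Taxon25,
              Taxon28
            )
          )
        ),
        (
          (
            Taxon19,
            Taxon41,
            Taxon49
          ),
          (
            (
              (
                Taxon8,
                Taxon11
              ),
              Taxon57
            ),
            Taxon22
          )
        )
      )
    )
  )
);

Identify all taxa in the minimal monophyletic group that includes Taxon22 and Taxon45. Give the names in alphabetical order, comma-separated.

Taxon11, Taxon19, Taxon22, Taxon25, Taxon28, Taxon29, Taxon41, Taxon45, Taxon49, Taxon57, Taxon67, Taxon68, Taxon8

Tracing Taxon22: it sits inside (((Taxon8,Taxon11),Taxon57),Taxon22).
Tracing Taxon45: it sits inside (Taxon45,((Taxon29,Taxon68),(Taxon25,Taxon28))).
The smallest clade enclosing both is (Taxon67,(Taxon45,((Taxon29,Taxon68),(Taxon25,Taxon28))),((Taxon19,Taxon41,Taxon49),(((Taxon8,Taxon11),Taxon57),Taxon22))); the answer is its 13 terminal taxa in alphabetical order.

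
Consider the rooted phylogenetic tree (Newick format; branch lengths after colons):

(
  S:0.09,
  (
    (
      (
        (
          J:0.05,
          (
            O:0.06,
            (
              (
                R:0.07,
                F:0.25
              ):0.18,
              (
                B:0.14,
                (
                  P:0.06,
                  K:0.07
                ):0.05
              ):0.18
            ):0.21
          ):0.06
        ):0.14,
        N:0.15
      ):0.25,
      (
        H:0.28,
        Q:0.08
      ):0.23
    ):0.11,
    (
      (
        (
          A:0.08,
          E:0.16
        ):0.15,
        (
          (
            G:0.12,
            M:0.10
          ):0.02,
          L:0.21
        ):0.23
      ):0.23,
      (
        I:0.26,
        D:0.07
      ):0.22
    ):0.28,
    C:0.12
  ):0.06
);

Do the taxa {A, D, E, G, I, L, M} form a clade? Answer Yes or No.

The most recent common ancestor of these taxa subtends (((A,E),((G,M),L)),(I,D)).
That clade has exactly 7 tips — every listed taxon and nothing else — so the group is monophyletic.

Yes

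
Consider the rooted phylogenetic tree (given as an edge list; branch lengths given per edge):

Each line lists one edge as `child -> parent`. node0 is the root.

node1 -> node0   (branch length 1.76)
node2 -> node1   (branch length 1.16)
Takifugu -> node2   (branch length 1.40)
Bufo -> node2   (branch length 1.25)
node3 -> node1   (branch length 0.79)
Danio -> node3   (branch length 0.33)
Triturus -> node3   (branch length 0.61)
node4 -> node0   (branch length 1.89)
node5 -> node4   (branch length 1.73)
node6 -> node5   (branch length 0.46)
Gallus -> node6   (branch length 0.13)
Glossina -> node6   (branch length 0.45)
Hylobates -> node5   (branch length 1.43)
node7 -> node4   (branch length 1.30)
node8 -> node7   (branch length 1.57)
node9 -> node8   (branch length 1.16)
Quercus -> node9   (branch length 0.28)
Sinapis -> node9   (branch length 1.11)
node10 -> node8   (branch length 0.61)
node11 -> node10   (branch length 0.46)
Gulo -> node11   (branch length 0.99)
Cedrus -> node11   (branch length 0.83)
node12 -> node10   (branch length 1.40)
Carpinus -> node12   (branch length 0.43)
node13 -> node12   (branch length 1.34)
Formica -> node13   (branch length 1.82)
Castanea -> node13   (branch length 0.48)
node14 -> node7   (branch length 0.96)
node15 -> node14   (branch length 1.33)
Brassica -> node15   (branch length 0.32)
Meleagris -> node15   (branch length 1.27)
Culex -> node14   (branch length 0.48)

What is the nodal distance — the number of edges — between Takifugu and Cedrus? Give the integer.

9

The MRCA of Takifugu and Cedrus is the root of the tree.
From Takifugu up to that node: 3 branches. From Cedrus up to the same node: 6 branches. Total: 3 + 6 = 9.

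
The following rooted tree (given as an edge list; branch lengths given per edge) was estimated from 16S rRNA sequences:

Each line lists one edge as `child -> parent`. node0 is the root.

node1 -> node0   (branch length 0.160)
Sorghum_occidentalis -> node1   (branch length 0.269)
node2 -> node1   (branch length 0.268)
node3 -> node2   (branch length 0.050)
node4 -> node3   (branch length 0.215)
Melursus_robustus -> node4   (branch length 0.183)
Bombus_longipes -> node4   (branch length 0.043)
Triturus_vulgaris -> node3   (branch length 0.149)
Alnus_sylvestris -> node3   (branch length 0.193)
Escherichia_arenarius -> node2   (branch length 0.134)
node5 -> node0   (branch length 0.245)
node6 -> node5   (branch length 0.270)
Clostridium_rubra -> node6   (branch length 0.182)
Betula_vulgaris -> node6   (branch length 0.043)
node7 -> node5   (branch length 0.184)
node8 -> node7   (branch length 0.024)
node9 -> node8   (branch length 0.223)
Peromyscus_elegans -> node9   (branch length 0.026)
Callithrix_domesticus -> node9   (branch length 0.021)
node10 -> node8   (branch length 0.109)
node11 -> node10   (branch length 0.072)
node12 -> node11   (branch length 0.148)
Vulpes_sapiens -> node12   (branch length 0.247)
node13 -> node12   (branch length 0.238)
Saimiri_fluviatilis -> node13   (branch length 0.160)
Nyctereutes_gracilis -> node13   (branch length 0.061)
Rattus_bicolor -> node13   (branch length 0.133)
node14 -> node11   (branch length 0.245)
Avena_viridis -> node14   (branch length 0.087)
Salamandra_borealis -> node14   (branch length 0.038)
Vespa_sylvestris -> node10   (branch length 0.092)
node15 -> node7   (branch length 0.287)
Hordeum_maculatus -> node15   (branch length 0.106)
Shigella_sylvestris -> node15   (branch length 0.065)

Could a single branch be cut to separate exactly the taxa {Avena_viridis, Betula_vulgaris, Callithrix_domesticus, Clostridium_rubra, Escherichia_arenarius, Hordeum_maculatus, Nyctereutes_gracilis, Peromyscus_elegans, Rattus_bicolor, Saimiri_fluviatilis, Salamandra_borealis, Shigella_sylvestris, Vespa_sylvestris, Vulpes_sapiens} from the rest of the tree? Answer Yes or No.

The MRCA of the listed taxa is the root, so the smallest clade containing them is the whole tree.
That clade also contains Alnus_sylvestris, Bombus_longipes, Melursus_robustus, Sorghum_occidentalis, Triturus_vulgaris, which are not in the proposed group, so the group is not monophyletic.

No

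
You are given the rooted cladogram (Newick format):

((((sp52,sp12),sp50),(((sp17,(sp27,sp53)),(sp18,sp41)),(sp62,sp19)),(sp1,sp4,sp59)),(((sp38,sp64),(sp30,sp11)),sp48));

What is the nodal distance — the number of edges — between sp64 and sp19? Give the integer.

8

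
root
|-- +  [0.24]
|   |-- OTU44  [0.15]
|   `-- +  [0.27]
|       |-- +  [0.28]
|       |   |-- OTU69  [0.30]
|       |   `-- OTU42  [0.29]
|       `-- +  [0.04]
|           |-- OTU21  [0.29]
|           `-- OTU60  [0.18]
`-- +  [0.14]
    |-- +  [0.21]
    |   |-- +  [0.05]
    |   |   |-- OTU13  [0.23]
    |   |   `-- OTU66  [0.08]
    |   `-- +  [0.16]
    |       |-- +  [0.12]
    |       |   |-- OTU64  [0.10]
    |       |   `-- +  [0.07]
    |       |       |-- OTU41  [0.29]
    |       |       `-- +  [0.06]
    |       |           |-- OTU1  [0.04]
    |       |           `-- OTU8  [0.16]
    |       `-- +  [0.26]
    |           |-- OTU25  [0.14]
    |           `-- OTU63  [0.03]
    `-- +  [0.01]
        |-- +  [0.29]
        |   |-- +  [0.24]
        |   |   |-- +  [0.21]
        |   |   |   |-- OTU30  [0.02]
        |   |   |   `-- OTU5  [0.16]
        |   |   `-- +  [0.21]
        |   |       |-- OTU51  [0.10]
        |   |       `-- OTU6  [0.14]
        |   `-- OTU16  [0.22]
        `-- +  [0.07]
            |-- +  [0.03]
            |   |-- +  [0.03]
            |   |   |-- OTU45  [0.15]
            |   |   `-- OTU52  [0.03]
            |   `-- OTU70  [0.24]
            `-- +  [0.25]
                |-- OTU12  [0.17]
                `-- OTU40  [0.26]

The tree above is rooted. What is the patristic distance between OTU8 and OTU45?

1.07

The path runs OTU8 → … → MRCA → … → OTU45; the MRCA is the node subtending (((OTU13,OTU66),((OTU64,(OTU41,(OTU1,OTU8))),(OTU25,OTU63))),((((OTU30,OTU5),(OTU51,OTU6)),OTU16),(((OTU45,OTU52),OTU70),(OTU12,OTU40)))).
Branch lengths along that path: 0.16 + 0.06 + 0.07 + 0.12 + 0.16 + 0.21 + 0.01 + 0.07 + 0.03 + 0.03 + 0.15 = 1.07.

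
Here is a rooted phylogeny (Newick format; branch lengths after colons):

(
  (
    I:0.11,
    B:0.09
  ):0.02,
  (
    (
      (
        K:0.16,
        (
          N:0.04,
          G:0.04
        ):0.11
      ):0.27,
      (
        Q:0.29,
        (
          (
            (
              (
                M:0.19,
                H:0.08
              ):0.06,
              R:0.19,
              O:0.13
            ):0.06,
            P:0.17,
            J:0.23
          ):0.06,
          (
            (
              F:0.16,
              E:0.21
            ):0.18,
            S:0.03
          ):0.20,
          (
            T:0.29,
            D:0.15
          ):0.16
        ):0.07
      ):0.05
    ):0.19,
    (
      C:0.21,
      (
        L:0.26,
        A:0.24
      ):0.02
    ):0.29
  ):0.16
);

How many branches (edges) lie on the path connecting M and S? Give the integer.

The MRCA of M and S is the node subtending ((((M,H),R,O),P,J),((F,E),S),(T,D)).
From M up to that node: 4 branches. From S up to the same node: 2 branches. Total: 4 + 2 = 6.

6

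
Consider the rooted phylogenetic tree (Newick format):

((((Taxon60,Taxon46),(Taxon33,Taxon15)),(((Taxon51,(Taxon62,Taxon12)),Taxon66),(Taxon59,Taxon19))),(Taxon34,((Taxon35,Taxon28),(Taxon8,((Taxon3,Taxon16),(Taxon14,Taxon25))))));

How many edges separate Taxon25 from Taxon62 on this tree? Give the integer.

12

The MRCA of Taxon25 and Taxon62 is the root of the tree.
From Taxon25 up to that node: 6 branches. From Taxon62 up to the same node: 6 branches. Total: 6 + 6 = 12.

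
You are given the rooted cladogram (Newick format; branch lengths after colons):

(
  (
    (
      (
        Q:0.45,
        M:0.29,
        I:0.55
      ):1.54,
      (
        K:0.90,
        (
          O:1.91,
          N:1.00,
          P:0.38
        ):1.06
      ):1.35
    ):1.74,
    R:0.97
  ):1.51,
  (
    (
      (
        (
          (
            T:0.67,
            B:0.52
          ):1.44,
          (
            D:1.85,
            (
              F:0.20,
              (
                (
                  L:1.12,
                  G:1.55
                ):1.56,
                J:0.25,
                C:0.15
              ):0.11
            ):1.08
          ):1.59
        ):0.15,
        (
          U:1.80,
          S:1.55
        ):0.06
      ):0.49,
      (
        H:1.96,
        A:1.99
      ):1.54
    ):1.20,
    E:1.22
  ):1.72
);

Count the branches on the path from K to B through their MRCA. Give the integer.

10

The MRCA of K and B is the root of the tree.
From K up to that node: 4 branches. From B up to the same node: 6 branches. Total: 4 + 6 = 10.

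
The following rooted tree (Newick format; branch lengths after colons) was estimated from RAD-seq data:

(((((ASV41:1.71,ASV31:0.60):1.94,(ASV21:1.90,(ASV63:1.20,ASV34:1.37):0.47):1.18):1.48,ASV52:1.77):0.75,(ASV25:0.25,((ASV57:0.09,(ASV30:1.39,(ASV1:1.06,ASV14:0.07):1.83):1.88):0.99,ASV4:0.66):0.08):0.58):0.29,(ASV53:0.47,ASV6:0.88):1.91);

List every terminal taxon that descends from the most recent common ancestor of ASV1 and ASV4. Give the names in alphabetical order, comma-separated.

Tracing ASV1: it sits inside (ASV1,ASV14).
Tracing ASV4: it sits inside ((ASV57,(ASV30,(ASV1,ASV14))),ASV4).
The smallest clade enclosing both is ((ASV57,(ASV30,(ASV1,ASV14))),ASV4); the answer is its 5 terminal taxa in alphabetical order.

ASV1, ASV14, ASV30, ASV4, ASV57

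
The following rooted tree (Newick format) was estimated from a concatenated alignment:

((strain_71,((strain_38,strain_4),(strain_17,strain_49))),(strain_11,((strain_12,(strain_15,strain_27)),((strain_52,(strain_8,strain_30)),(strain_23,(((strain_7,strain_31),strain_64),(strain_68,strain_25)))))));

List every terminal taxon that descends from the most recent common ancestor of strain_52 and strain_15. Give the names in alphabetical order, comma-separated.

strain_12, strain_15, strain_23, strain_25, strain_27, strain_30, strain_31, strain_52, strain_64, strain_68, strain_7, strain_8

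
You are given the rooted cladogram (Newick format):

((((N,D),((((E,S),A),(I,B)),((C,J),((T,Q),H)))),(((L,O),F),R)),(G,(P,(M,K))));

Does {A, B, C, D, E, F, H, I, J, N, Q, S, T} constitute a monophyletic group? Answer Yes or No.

The MRCA of the listed taxa subtends (((N,D),((((E,S),A),(I,B)),((C,J),((T,Q),H)))),(((L,O),F),R)).
That clade also contains L, O, R, which are not in the proposed group, so the group is not monophyletic.

No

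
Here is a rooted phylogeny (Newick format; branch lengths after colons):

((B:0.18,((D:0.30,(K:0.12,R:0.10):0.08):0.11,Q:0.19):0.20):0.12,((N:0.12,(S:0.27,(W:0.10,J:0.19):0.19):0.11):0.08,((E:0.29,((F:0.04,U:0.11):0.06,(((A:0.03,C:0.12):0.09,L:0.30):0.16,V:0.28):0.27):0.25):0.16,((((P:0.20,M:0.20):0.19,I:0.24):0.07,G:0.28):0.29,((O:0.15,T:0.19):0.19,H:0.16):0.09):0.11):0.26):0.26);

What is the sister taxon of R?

K

R attaches to the tree at the node subtending (K,R).
The other lineage descending from that same node — the sister group — is the single tip K.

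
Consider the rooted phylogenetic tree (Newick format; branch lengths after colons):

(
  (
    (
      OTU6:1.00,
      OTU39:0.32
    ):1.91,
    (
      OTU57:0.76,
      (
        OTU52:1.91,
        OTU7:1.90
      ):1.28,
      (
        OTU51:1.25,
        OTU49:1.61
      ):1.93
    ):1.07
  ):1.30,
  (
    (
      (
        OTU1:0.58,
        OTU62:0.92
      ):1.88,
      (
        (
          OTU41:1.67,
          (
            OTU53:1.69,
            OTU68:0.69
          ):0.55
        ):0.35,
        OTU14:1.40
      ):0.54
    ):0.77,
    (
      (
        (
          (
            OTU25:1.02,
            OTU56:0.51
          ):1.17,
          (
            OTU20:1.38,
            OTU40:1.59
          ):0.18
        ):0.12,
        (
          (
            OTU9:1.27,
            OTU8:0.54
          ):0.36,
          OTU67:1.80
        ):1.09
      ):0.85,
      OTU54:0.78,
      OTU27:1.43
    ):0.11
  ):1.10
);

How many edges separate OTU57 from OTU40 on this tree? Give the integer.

The MRCA of OTU57 and OTU40 is the root of the tree.
From OTU57 up to that node: 3 branches. From OTU40 up to the same node: 6 branches. Total: 3 + 6 = 9.

9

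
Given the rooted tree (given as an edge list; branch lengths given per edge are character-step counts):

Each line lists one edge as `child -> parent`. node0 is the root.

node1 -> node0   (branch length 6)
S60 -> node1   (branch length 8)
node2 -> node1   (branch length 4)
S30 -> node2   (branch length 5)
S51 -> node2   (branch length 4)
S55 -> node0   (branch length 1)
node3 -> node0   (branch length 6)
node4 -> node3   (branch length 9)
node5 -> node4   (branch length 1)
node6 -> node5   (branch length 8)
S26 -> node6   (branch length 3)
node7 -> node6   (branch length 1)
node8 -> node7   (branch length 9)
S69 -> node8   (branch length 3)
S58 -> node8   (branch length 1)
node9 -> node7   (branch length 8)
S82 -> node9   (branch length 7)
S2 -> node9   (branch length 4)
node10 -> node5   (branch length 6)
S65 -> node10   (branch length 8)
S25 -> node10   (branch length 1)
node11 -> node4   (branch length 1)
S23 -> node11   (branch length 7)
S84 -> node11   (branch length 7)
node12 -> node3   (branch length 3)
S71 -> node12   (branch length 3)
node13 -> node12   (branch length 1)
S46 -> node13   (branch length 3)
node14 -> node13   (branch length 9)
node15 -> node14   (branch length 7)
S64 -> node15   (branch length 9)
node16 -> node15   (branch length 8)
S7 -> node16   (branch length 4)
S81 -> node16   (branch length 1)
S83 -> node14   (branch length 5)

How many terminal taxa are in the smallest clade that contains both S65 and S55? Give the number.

19

The MRCA of S65 and S55 is the root, so the clade is the entire tree.
That clade contains 19 terminal taxa: S2, S23, S25, S26, S30, S46, S51, S55, S58, S60, S64, S65, S69, S7, S71, S81, S82, S83, S84.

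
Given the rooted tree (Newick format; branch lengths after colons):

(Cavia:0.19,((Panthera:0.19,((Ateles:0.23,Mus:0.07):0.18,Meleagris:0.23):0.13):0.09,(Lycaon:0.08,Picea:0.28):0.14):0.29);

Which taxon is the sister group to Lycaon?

Lycaon attaches to the tree at the node subtending (Lycaon,Picea).
The other lineage descending from that same node — the sister group — is the single tip Picea.

Picea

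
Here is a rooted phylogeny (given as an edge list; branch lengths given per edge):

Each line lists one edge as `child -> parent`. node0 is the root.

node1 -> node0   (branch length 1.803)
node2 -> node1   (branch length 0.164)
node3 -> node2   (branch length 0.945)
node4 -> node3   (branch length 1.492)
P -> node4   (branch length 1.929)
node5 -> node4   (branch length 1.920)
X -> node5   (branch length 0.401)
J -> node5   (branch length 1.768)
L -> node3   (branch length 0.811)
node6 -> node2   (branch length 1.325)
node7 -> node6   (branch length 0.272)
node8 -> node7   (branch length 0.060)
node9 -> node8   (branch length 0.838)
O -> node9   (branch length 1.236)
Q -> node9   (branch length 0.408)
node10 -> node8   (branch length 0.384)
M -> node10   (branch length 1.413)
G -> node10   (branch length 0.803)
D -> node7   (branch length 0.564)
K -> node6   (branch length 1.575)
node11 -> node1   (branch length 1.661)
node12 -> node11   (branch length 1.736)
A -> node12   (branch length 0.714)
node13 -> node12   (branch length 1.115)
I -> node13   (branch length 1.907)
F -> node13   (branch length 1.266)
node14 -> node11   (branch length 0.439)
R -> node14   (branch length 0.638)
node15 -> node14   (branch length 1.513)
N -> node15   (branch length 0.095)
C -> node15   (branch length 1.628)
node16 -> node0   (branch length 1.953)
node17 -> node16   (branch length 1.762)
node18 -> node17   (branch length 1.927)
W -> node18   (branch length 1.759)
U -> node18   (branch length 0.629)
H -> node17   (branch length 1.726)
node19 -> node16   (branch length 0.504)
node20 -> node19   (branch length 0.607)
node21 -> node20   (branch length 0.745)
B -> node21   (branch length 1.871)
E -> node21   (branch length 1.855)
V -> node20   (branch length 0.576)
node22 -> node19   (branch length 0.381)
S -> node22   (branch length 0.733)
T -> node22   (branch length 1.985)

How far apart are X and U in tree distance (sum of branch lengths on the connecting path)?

12.996

The path runs X → … → MRCA → … → U; the MRCA is the root of the tree.
Branch lengths along that path: 0.401 + 1.920 + 1.492 + 0.945 + 0.164 + 1.803 + 1.953 + 1.762 + 1.927 + 0.629 = 12.996.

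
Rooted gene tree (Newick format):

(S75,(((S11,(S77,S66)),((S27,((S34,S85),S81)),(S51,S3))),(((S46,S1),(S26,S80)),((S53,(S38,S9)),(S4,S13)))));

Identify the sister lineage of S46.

S1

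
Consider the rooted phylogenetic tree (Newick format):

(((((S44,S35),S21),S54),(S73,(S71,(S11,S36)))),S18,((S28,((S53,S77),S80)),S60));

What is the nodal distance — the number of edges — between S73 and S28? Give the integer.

The MRCA of S73 and S28 is the root of the tree.
From S73 up to that node: 3 branches. From S28 up to the same node: 3 branches. Total: 3 + 3 = 6.

6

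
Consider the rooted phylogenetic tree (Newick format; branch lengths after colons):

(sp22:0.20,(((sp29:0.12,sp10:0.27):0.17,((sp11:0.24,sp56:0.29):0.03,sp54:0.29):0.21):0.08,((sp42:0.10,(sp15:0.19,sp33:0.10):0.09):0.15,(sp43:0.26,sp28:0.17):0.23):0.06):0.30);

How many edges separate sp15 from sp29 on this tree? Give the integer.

7

The MRCA of sp15 and sp29 is the node subtending (((sp29,sp10),((sp11,sp56),sp54)),((sp42,(sp15,sp33)),(sp43,sp28))).
From sp15 up to that node: 4 branches. From sp29 up to the same node: 3 branches. Total: 4 + 3 = 7.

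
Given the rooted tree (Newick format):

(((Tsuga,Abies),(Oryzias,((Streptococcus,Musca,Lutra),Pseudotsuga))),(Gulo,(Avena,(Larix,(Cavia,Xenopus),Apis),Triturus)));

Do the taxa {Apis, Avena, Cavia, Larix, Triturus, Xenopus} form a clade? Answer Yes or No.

The most recent common ancestor of these taxa subtends (Avena,(Larix,(Cavia,Xenopus),Apis),Triturus).
That clade has exactly 6 tips — every listed taxon and nothing else — so the group is monophyletic.

Yes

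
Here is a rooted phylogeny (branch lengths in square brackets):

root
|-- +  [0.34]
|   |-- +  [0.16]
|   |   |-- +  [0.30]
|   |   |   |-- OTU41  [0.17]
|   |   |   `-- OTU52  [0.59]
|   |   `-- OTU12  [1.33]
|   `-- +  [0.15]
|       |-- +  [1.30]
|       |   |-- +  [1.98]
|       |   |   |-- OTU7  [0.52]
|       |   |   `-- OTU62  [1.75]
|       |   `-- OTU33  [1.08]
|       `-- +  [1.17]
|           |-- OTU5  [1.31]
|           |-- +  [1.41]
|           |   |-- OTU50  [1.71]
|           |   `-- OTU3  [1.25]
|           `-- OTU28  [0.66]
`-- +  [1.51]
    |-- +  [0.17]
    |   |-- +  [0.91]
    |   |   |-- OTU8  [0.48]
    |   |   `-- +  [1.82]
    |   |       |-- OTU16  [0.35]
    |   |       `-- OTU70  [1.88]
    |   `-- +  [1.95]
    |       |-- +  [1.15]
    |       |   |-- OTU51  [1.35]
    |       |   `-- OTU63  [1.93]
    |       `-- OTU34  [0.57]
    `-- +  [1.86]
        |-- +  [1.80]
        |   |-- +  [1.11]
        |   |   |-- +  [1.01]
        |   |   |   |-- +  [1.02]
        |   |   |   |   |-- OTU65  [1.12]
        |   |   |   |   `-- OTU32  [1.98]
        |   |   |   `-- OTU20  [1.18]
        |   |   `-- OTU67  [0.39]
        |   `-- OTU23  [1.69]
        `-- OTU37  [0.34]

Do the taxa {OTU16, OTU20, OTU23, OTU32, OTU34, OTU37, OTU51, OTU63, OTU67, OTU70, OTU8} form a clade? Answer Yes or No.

No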